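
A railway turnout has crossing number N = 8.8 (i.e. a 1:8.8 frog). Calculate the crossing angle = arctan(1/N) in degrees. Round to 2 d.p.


1/N = 1/8.8 = 0.113636
angle = arctan(0.113636) = 0.113151 rad
angle = 0.113151 * 180/pi = 6.48 degrees

6.48


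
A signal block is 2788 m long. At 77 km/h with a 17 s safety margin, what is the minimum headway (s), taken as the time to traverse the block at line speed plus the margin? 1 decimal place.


V = 77 / 3.6 = 21.3889 m/s
Block traversal time = 2788 / 21.3889 = 130.3481 s
Headway = 130.3481 + 17
Headway = 147.3 s

147.3


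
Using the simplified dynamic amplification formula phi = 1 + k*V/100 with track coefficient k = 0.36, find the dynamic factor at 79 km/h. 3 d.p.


phi = 1 + k * V / 100
phi = 1 + 0.36 * 79 / 100
phi = 1 + 0.2844
phi = 1.284

1.284


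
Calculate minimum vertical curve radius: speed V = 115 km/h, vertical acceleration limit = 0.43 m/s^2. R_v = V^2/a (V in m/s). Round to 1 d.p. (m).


Convert speed: V = 115 / 3.6 = 31.9444 m/s
V^2 = 1020.4475 m^2/s^2
R_v = 1020.4475 / 0.43
R_v = 2373.1 m

2373.1


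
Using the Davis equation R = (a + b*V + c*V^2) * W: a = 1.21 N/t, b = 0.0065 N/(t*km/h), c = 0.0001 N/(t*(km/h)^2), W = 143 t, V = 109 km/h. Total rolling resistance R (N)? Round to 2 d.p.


b*V = 0.0065 * 109 = 0.7085
c*V^2 = 0.0001 * 11881 = 1.1881
R_per_t = 1.21 + 0.7085 + 1.1881 = 3.1066 N/t
R_total = 3.1066 * 143 = 444.24 N

444.24


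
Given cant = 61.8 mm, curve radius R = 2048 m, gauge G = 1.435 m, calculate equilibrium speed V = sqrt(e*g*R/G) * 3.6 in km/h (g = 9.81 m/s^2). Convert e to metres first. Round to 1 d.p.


Convert cant: e = 61.8 mm = 0.0618 m
V_ms = sqrt(0.0618 * 9.81 * 2048 / 1.435)
V_ms = sqrt(865.237898) = 29.4149 m/s
V = 29.4149 * 3.6 = 105.9 km/h

105.9


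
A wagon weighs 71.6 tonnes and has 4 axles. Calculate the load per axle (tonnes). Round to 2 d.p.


Load per axle = total weight / number of axles
Load = 71.6 / 4
Load = 17.90 tonnes

17.90


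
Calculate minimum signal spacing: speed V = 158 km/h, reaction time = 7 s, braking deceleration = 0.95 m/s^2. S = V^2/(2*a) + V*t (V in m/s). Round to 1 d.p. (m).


V = 158 / 3.6 = 43.8889 m/s
Braking distance = 43.8889^2 / (2*0.95) = 1013.8077 m
Sighting distance = 43.8889 * 7 = 307.2222 m
S = 1013.8077 + 307.2222 = 1321.0 m

1321.0


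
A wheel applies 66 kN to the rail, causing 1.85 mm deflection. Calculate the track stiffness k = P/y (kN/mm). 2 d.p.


Track stiffness k = P / y
k = 66 / 1.85
k = 35.68 kN/mm

35.68


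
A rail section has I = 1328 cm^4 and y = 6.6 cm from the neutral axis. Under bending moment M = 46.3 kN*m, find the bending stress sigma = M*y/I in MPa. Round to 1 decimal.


Convert units:
M = 46.3 kN*m = 46300000 N*mm
y = 6.6 cm = 66 mm
I = 1328 cm^4 = 13280000 mm^4
sigma = 46300000 * 66 / 13280000
sigma = 230.1 MPa

230.1


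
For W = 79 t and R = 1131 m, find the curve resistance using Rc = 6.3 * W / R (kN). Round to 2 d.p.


Rc = 6.3 * W / R
Rc = 6.3 * 79 / 1131
Rc = 497.7 / 1131
Rc = 0.44 kN

0.44


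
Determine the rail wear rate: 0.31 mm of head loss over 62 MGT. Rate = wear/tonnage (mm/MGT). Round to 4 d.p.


Wear rate = total wear / cumulative tonnage
Rate = 0.31 / 62
Rate = 0.0050 mm/MGT

0.0050


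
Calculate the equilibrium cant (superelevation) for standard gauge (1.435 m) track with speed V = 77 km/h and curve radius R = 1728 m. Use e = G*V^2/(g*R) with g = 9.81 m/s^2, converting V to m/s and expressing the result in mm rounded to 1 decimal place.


Convert speed: V = 77 / 3.6 = 21.3889 m/s
Apply formula: e = 1.435 * 21.3889^2 / (9.81 * 1728)
e = 1.435 * 457.4846 / 16951.68
e = 0.038727 m = 38.7 mm

38.7


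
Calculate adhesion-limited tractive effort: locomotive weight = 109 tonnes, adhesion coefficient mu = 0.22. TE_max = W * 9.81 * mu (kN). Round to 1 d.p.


TE_max = W * g * mu
TE_max = 109 * 9.81 * 0.22
TE_max = 1069.29 * 0.22
TE_max = 235.2 kN

235.2


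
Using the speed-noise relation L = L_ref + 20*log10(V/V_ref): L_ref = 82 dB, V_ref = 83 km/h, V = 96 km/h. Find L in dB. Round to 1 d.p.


V/V_ref = 96 / 83 = 1.156627
log10(1.156627) = 0.063193
20 * 0.063193 = 1.2639
L = 82 + 1.2639 = 83.3 dB

83.3


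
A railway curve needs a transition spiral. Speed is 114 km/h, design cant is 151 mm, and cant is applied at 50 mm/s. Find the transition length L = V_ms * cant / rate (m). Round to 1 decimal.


Convert speed: V = 114 / 3.6 = 31.6667 m/s
L = 31.6667 * 151 / 50
L = 4781.6667 / 50
L = 95.6 m

95.6


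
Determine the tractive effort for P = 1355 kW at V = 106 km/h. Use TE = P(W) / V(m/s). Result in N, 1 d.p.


Convert: P = 1355 kW = 1355000 W
V = 106 / 3.6 = 29.4444 m/s
TE = 1355000 / 29.4444
TE = 46018.9 N

46018.9


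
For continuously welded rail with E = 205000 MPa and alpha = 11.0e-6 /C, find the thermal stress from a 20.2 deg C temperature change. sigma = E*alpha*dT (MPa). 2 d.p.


sigma = E * alpha * dT
sigma = 205000 * 11.0e-6 * 20.2
sigma = 2.255 * 20.2
sigma = 45.55 MPa

45.55


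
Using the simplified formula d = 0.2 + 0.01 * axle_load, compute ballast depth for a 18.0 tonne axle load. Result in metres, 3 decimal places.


d = 0.2 + 0.01 * 18.0
d = 0.2 + 0.18
d = 0.380 m

0.380


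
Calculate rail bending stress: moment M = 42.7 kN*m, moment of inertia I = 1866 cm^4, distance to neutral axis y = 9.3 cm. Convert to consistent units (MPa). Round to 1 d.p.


Convert units:
M = 42.7 kN*m = 42700000 N*mm
y = 9.3 cm = 93 mm
I = 1866 cm^4 = 18660000 mm^4
sigma = 42700000 * 93 / 18660000
sigma = 212.8 MPa

212.8


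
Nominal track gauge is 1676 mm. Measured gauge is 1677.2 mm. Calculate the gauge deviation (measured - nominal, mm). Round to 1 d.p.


Deviation = measured - nominal
Deviation = 1677.2 - 1676
Deviation = 1.2 mm

1.2


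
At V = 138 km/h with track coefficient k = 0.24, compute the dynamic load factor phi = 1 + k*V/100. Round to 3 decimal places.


phi = 1 + k * V / 100
phi = 1 + 0.24 * 138 / 100
phi = 1 + 0.3312
phi = 1.331

1.331


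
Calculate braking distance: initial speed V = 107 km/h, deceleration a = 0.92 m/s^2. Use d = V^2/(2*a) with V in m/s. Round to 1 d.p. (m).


Convert speed: V = 107 / 3.6 = 29.7222 m/s
V^2 = 883.4105
d = 883.4105 / (2 * 0.92)
d = 883.4105 / 1.84
d = 480.1 m

480.1


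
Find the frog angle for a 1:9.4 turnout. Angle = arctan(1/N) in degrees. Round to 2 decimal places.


1/N = 1/9.4 = 0.106383
angle = arctan(0.106383) = 0.105984 rad
angle = 0.105984 * 180/pi = 6.07 degrees

6.07


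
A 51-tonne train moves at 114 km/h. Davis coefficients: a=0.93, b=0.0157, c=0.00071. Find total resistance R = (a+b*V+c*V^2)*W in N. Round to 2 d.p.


b*V = 0.0157 * 114 = 1.7898
c*V^2 = 0.00071 * 12996 = 9.22716
R_per_t = 0.93 + 1.7898 + 9.22716 = 11.94696 N/t
R_total = 11.94696 * 51 = 609.29 N

609.29


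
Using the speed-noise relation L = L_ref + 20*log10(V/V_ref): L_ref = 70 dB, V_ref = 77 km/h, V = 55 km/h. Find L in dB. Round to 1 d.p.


V/V_ref = 55 / 77 = 0.714286
log10(0.714286) = -0.146128
20 * -0.146128 = -2.9226
L = 70 + -2.9226 = 67.1 dB

67.1


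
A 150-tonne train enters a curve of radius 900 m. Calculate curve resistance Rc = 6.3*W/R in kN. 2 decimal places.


Rc = 6.3 * W / R
Rc = 6.3 * 150 / 900
Rc = 945.0 / 900
Rc = 1.05 kN

1.05


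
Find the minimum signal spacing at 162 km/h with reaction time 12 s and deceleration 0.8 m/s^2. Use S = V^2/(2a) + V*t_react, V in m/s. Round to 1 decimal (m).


V = 162 / 3.6 = 45.0 m/s
Braking distance = 45.0^2 / (2*0.8) = 1265.625 m
Sighting distance = 45.0 * 12 = 540.0 m
S = 1265.625 + 540.0 = 1805.6 m

1805.6


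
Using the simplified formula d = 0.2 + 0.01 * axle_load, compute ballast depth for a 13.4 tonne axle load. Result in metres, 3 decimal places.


d = 0.2 + 0.01 * 13.4
d = 0.2 + 0.134
d = 0.334 m

0.334


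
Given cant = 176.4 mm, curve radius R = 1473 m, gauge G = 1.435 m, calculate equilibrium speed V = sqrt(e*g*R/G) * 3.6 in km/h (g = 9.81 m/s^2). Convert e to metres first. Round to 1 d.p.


Convert cant: e = 176.4 mm = 0.1764 m
V_ms = sqrt(0.1764 * 9.81 * 1473 / 1.435)
V_ms = sqrt(1776.308663) = 42.1463 m/s
V = 42.1463 * 3.6 = 151.7 km/h

151.7


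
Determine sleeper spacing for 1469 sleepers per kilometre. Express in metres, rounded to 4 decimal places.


Spacing = 1000 m / number of sleepers
Spacing = 1000 / 1469
Spacing = 0.6807 m

0.6807


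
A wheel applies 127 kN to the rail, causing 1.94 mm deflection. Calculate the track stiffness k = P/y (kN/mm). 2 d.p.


Track stiffness k = P / y
k = 127 / 1.94
k = 65.46 kN/mm

65.46


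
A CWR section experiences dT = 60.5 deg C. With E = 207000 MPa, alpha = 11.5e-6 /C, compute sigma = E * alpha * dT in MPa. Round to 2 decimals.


sigma = E * alpha * dT
sigma = 207000 * 11.5e-6 * 60.5
sigma = 2.3805 * 60.5
sigma = 144.02 MPa

144.02


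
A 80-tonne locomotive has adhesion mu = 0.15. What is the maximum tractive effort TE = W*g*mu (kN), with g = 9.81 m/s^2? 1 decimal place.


TE_max = W * g * mu
TE_max = 80 * 9.81 * 0.15
TE_max = 784.8 * 0.15
TE_max = 117.7 kN

117.7


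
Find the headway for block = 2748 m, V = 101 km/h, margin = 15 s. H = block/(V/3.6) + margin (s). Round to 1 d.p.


V = 101 / 3.6 = 28.0556 m/s
Block traversal time = 2748 / 28.0556 = 97.9485 s
Headway = 97.9485 + 15
Headway = 112.9 s

112.9


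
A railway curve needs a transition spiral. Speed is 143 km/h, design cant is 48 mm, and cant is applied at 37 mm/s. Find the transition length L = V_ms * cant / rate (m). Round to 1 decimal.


Convert speed: V = 143 / 3.6 = 39.7222 m/s
L = 39.7222 * 48 / 37
L = 1906.6667 / 37
L = 51.5 m

51.5


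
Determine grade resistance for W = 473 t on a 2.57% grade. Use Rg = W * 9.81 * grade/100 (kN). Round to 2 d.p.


Rg = W * 9.81 * grade / 100
Rg = 473 * 9.81 * 2.57 / 100
Rg = 4640.13 * 0.0257
Rg = 119.25 kN

119.25


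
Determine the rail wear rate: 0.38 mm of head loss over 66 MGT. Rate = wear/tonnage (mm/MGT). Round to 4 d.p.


Wear rate = total wear / cumulative tonnage
Rate = 0.38 / 66
Rate = 0.0058 mm/MGT

0.0058


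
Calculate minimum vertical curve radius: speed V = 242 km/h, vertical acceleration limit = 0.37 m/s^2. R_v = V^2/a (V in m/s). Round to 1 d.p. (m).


Convert speed: V = 242 / 3.6 = 67.2222 m/s
V^2 = 4518.8272 m^2/s^2
R_v = 4518.8272 / 0.37
R_v = 12213.0 m

12213.0


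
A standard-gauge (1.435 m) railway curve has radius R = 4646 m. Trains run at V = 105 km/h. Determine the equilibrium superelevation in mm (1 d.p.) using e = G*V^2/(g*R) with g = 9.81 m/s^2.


Convert speed: V = 105 / 3.6 = 29.1667 m/s
Apply formula: e = 1.435 * 29.1667^2 / (9.81 * 4646)
e = 1.435 * 850.6944 / 45577.26
e = 0.026784 m = 26.8 mm

26.8


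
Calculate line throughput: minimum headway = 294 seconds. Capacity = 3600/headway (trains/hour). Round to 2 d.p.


Capacity = 3600 / headway
Capacity = 3600 / 294
Capacity = 12.24 trains/hour

12.24


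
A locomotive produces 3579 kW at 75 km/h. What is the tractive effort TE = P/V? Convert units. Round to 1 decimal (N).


Convert: P = 3579 kW = 3579000 W
V = 75 / 3.6 = 20.8333 m/s
TE = 3579000 / 20.8333
TE = 171792.0 N

171792.0


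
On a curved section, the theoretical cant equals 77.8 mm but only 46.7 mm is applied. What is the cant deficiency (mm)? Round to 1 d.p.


Cant deficiency = equilibrium cant - actual cant
CD = 77.8 - 46.7
CD = 31.1 mm

31.1


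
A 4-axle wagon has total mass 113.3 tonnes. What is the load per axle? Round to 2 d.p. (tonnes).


Load per axle = total weight / number of axles
Load = 113.3 / 4
Load = 28.33 tonnes

28.33


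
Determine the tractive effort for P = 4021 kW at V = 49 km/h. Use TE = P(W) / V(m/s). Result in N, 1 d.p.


Convert: P = 4021 kW = 4021000 W
V = 49 / 3.6 = 13.6111 m/s
TE = 4021000 / 13.6111
TE = 295420.4 N

295420.4


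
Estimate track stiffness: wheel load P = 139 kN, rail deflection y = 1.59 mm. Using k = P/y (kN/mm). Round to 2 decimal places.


Track stiffness k = P / y
k = 139 / 1.59
k = 87.42 kN/mm

87.42


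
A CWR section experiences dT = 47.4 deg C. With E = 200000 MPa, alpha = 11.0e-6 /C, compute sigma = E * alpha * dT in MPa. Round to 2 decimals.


sigma = E * alpha * dT
sigma = 200000 * 11.0e-6 * 47.4
sigma = 2.2 * 47.4
sigma = 104.28 MPa

104.28


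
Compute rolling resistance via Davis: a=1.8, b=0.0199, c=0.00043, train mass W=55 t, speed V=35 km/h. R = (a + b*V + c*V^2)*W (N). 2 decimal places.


b*V = 0.0199 * 35 = 0.6965
c*V^2 = 0.00043 * 1225 = 0.52675
R_per_t = 1.8 + 0.6965 + 0.52675 = 3.02325 N/t
R_total = 3.02325 * 55 = 166.28 N

166.28


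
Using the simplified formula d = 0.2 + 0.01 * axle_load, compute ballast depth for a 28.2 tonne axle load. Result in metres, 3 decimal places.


d = 0.2 + 0.01 * 28.2
d = 0.2 + 0.282
d = 0.482 m

0.482


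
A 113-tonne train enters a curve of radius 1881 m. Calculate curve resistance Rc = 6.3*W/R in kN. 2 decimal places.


Rc = 6.3 * W / R
Rc = 6.3 * 113 / 1881
Rc = 711.9 / 1881
Rc = 0.38 kN

0.38


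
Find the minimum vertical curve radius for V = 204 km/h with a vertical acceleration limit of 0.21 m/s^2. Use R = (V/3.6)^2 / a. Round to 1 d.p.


Convert speed: V = 204 / 3.6 = 56.6667 m/s
V^2 = 3211.1111 m^2/s^2
R_v = 3211.1111 / 0.21
R_v = 15291.0 m

15291.0


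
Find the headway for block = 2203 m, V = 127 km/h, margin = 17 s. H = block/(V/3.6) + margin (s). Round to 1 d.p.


V = 127 / 3.6 = 35.2778 m/s
Block traversal time = 2203 / 35.2778 = 62.4472 s
Headway = 62.4472 + 17
Headway = 79.4 s

79.4


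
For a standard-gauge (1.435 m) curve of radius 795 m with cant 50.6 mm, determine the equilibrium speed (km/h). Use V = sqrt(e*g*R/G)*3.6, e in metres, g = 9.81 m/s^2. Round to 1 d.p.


Convert cant: e = 50.6 mm = 0.0506 m
V_ms = sqrt(0.0506 * 9.81 * 795 / 1.435)
V_ms = sqrt(275.001303) = 16.5832 m/s
V = 16.5832 * 3.6 = 59.7 km/h

59.7


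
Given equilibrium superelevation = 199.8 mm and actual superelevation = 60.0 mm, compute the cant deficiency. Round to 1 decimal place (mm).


Cant deficiency = equilibrium cant - actual cant
CD = 199.8 - 60.0
CD = 139.8 mm

139.8


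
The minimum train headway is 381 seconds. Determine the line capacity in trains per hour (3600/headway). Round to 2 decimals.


Capacity = 3600 / headway
Capacity = 3600 / 381
Capacity = 9.45 trains/hour

9.45


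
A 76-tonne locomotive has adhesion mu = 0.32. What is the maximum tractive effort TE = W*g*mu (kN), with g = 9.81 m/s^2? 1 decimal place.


TE_max = W * g * mu
TE_max = 76 * 9.81 * 0.32
TE_max = 745.56 * 0.32
TE_max = 238.6 kN

238.6


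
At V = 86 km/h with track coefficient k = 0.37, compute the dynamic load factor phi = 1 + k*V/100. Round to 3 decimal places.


phi = 1 + k * V / 100
phi = 1 + 0.37 * 86 / 100
phi = 1 + 0.3182
phi = 1.318

1.318


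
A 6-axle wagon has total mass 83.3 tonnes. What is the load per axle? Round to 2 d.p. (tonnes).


Load per axle = total weight / number of axles
Load = 83.3 / 6
Load = 13.88 tonnes

13.88


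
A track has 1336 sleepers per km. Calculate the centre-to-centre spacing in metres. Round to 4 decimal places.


Spacing = 1000 m / number of sleepers
Spacing = 1000 / 1336
Spacing = 0.7485 m

0.7485


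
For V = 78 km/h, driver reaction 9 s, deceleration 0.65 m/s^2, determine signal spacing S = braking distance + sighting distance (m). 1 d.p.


V = 78 / 3.6 = 21.6667 m/s
Braking distance = 21.6667^2 / (2*0.65) = 361.1111 m
Sighting distance = 21.6667 * 9 = 195.0 m
S = 361.1111 + 195.0 = 556.1 m

556.1


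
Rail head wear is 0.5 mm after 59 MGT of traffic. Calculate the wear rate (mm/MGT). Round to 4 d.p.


Wear rate = total wear / cumulative tonnage
Rate = 0.5 / 59
Rate = 0.0085 mm/MGT

0.0085


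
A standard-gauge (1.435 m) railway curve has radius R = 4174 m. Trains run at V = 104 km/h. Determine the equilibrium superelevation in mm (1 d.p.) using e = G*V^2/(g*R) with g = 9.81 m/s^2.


Convert speed: V = 104 / 3.6 = 28.8889 m/s
Apply formula: e = 1.435 * 28.8889^2 / (9.81 * 4174)
e = 1.435 * 834.5679 / 40946.94
e = 0.029248 m = 29.2 mm

29.2


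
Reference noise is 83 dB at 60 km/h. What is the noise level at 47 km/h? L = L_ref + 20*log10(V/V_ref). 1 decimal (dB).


V/V_ref = 47 / 60 = 0.783333
log10(0.783333) = -0.106053
20 * -0.106053 = -2.1211
L = 83 + -2.1211 = 80.9 dB

80.9


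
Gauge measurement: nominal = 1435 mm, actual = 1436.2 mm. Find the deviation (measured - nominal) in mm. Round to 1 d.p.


Deviation = measured - nominal
Deviation = 1436.2 - 1435
Deviation = 1.2 mm

1.2


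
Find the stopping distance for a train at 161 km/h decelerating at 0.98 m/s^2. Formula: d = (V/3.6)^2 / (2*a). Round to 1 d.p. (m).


Convert speed: V = 161 / 3.6 = 44.7222 m/s
V^2 = 2000.0772
d = 2000.0772 / (2 * 0.98)
d = 2000.0772 / 1.96
d = 1020.4 m

1020.4


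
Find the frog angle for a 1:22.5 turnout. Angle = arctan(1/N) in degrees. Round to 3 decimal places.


1/N = 1/22.5 = 0.044444
angle = arctan(0.044444) = 0.044415 rad
angle = 0.044415 * 180/pi = 2.545 degrees

2.545


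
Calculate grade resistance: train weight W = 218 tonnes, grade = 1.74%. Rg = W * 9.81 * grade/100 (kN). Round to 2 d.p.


Rg = W * 9.81 * grade / 100
Rg = 218 * 9.81 * 1.74 / 100
Rg = 2138.58 * 0.0174
Rg = 37.21 kN

37.21


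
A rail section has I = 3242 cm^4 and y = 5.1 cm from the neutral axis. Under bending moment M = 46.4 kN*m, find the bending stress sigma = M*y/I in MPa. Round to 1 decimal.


Convert units:
M = 46.4 kN*m = 46400000 N*mm
y = 5.1 cm = 51 mm
I = 3242 cm^4 = 32420000 mm^4
sigma = 46400000 * 51 / 32420000
sigma = 73.0 MPa

73.0


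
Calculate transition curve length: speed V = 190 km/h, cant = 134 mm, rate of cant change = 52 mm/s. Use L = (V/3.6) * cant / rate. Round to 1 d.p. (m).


Convert speed: V = 190 / 3.6 = 52.7778 m/s
L = 52.7778 * 134 / 52
L = 7072.2222 / 52
L = 136.0 m

136.0


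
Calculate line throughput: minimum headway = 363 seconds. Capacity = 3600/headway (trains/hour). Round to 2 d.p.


Capacity = 3600 / headway
Capacity = 3600 / 363
Capacity = 9.92 trains/hour

9.92


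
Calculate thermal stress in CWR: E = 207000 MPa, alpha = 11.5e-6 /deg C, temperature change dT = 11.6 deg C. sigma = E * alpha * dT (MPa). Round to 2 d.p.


sigma = E * alpha * dT
sigma = 207000 * 11.5e-6 * 11.6
sigma = 2.3805 * 11.6
sigma = 27.61 MPa

27.61


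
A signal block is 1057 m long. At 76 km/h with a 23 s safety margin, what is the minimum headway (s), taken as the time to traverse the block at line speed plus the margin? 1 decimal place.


V = 76 / 3.6 = 21.1111 m/s
Block traversal time = 1057 / 21.1111 = 50.0684 s
Headway = 50.0684 + 23
Headway = 73.1 s

73.1


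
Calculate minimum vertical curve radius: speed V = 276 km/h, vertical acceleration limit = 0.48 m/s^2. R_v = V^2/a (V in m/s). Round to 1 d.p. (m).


Convert speed: V = 276 / 3.6 = 76.6667 m/s
V^2 = 5877.7778 m^2/s^2
R_v = 5877.7778 / 0.48
R_v = 12245.4 m

12245.4


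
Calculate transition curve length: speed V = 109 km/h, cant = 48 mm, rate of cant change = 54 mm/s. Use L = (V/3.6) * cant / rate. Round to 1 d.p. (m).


Convert speed: V = 109 / 3.6 = 30.2778 m/s
L = 30.2778 * 48 / 54
L = 1453.3333 / 54
L = 26.9 m

26.9


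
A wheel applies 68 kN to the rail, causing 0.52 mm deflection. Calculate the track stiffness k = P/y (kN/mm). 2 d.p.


Track stiffness k = P / y
k = 68 / 0.52
k = 130.77 kN/mm

130.77


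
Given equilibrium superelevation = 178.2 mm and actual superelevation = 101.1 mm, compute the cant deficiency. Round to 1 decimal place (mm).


Cant deficiency = equilibrium cant - actual cant
CD = 178.2 - 101.1
CD = 77.1 mm

77.1


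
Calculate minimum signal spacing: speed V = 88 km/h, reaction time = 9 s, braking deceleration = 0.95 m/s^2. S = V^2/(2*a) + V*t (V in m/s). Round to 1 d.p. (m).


V = 88 / 3.6 = 24.4444 m/s
Braking distance = 24.4444^2 / (2*0.95) = 314.4899 m
Sighting distance = 24.4444 * 9 = 220.0 m
S = 314.4899 + 220.0 = 534.5 m

534.5


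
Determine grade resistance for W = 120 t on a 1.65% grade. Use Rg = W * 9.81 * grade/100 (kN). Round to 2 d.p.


Rg = W * 9.81 * grade / 100
Rg = 120 * 9.81 * 1.65 / 100
Rg = 1177.2 * 0.0165
Rg = 19.42 kN

19.42


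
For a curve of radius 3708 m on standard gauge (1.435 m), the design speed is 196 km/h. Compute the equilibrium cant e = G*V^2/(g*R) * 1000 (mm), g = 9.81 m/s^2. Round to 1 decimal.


Convert speed: V = 196 / 3.6 = 54.4444 m/s
Apply formula: e = 1.435 * 54.4444^2 / (9.81 * 3708)
e = 1.435 * 2964.1975 / 36375.48
e = 0.116937 m = 116.9 mm

116.9


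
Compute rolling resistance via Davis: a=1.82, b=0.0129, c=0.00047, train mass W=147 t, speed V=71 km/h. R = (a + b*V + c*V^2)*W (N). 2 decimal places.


b*V = 0.0129 * 71 = 0.9159
c*V^2 = 0.00047 * 5041 = 2.36927
R_per_t = 1.82 + 0.9159 + 2.36927 = 5.10517 N/t
R_total = 5.10517 * 147 = 750.46 N

750.46


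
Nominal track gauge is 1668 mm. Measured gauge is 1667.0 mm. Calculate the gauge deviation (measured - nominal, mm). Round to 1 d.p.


Deviation = measured - nominal
Deviation = 1667.0 - 1668
Deviation = -1.0 mm

-1.0


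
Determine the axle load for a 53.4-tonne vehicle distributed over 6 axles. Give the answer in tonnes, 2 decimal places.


Load per axle = total weight / number of axles
Load = 53.4 / 6
Load = 8.90 tonnes

8.90


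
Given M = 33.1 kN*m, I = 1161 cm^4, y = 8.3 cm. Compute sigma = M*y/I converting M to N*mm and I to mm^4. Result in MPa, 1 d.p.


Convert units:
M = 33.1 kN*m = 33100000 N*mm
y = 8.3 cm = 83 mm
I = 1161 cm^4 = 11610000 mm^4
sigma = 33100000 * 83 / 11610000
sigma = 236.6 MPa

236.6


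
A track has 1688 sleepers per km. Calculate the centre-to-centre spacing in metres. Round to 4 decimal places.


Spacing = 1000 m / number of sleepers
Spacing = 1000 / 1688
Spacing = 0.5924 m

0.5924


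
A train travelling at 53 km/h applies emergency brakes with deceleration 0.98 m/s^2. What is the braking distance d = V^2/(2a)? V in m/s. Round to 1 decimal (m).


Convert speed: V = 53 / 3.6 = 14.7222 m/s
V^2 = 216.7438
d = 216.7438 / (2 * 0.98)
d = 216.7438 / 1.96
d = 110.6 m

110.6


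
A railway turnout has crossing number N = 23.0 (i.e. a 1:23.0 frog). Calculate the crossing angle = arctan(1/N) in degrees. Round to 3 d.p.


1/N = 1/23.0 = 0.043478
angle = arctan(0.043478) = 0.043451 rad
angle = 0.043451 * 180/pi = 2.490 degrees

2.490


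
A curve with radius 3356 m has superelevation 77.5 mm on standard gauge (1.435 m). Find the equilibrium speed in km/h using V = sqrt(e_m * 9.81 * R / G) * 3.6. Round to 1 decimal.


Convert cant: e = 77.5 mm = 0.0775 m
V_ms = sqrt(0.0775 * 9.81 * 3356 / 1.435)
V_ms = sqrt(1778.036864) = 42.1668 m/s
V = 42.1668 * 3.6 = 151.8 km/h

151.8


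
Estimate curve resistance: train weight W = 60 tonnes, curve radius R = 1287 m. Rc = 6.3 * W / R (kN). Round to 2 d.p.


Rc = 6.3 * W / R
Rc = 6.3 * 60 / 1287
Rc = 378.0 / 1287
Rc = 0.29 kN

0.29


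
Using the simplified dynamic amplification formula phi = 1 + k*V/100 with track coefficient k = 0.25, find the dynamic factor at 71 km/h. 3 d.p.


phi = 1 + k * V / 100
phi = 1 + 0.25 * 71 / 100
phi = 1 + 0.1775
phi = 1.178

1.178


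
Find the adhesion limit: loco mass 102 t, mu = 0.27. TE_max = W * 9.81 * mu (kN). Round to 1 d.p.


TE_max = W * g * mu
TE_max = 102 * 9.81 * 0.27
TE_max = 1000.62 * 0.27
TE_max = 270.2 kN

270.2


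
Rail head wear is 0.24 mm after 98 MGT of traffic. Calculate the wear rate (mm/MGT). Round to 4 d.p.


Wear rate = total wear / cumulative tonnage
Rate = 0.24 / 98
Rate = 0.0024 mm/MGT

0.0024


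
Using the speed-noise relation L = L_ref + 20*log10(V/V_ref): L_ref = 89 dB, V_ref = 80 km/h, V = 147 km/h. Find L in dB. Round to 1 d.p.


V/V_ref = 147 / 80 = 1.8375
log10(1.8375) = 0.264227
20 * 0.264227 = 5.2845
L = 89 + 5.2845 = 94.3 dB

94.3


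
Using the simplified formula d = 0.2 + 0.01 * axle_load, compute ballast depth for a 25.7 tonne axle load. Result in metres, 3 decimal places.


d = 0.2 + 0.01 * 25.7
d = 0.2 + 0.257
d = 0.457 m

0.457


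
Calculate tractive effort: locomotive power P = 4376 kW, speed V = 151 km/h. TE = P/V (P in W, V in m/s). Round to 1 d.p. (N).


Convert: P = 4376 kW = 4376000 W
V = 151 / 3.6 = 41.9444 m/s
TE = 4376000 / 41.9444
TE = 104328.5 N

104328.5


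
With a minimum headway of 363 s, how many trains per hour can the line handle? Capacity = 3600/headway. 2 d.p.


Capacity = 3600 / headway
Capacity = 3600 / 363
Capacity = 9.92 trains/hour

9.92


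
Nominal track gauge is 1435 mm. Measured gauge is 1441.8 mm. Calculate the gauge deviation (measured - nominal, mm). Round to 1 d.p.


Deviation = measured - nominal
Deviation = 1441.8 - 1435
Deviation = 6.8 mm

6.8


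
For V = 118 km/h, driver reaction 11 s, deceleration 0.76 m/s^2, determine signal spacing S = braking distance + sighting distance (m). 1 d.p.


V = 118 / 3.6 = 32.7778 m/s
Braking distance = 32.7778^2 / (2*0.76) = 706.8307 m
Sighting distance = 32.7778 * 11 = 360.5556 m
S = 706.8307 + 360.5556 = 1067.4 m

1067.4


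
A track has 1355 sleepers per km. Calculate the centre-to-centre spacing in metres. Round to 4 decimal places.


Spacing = 1000 m / number of sleepers
Spacing = 1000 / 1355
Spacing = 0.7380 m

0.7380


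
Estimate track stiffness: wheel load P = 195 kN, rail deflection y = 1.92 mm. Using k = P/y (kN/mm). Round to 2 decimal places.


Track stiffness k = P / y
k = 195 / 1.92
k = 101.56 kN/mm

101.56


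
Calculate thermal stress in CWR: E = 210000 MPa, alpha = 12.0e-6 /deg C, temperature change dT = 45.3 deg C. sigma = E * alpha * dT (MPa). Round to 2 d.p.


sigma = E * alpha * dT
sigma = 210000 * 12.0e-6 * 45.3
sigma = 2.52 * 45.3
sigma = 114.16 MPa

114.16


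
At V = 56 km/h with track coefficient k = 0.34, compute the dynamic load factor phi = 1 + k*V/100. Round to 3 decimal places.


phi = 1 + k * V / 100
phi = 1 + 0.34 * 56 / 100
phi = 1 + 0.1904
phi = 1.190

1.190


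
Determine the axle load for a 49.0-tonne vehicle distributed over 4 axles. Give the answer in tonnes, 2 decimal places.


Load per axle = total weight / number of axles
Load = 49.0 / 4
Load = 12.25 tonnes

12.25


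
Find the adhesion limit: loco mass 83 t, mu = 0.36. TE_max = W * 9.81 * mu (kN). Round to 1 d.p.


TE_max = W * g * mu
TE_max = 83 * 9.81 * 0.36
TE_max = 814.23 * 0.36
TE_max = 293.1 kN

293.1


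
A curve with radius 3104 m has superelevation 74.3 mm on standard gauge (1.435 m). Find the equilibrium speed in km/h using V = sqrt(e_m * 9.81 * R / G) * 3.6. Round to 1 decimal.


Convert cant: e = 74.3 mm = 0.0743 m
V_ms = sqrt(0.0743 * 9.81 * 3104 / 1.435)
V_ms = sqrt(1576.622183) = 39.7067 m/s
V = 39.7067 * 3.6 = 142.9 km/h

142.9


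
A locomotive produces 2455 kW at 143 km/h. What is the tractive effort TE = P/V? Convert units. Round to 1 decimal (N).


Convert: P = 2455 kW = 2455000 W
V = 143 / 3.6 = 39.7222 m/s
TE = 2455000 / 39.7222
TE = 61804.2 N

61804.2


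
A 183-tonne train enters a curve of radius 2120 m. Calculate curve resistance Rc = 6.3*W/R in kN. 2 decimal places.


Rc = 6.3 * W / R
Rc = 6.3 * 183 / 2120
Rc = 1152.9 / 2120
Rc = 0.54 kN

0.54


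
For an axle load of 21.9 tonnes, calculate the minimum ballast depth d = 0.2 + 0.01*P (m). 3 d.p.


d = 0.2 + 0.01 * 21.9
d = 0.2 + 0.219
d = 0.419 m

0.419


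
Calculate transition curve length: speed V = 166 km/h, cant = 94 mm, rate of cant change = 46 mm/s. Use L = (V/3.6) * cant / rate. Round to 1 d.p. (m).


Convert speed: V = 166 / 3.6 = 46.1111 m/s
L = 46.1111 * 94 / 46
L = 4334.4444 / 46
L = 94.2 m

94.2


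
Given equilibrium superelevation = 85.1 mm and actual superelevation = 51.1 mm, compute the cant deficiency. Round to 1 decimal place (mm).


Cant deficiency = equilibrium cant - actual cant
CD = 85.1 - 51.1
CD = 34.0 mm

34.0


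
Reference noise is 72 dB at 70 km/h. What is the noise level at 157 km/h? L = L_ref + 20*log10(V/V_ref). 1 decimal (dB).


V/V_ref = 157 / 70 = 2.242857
log10(2.242857) = 0.350802
20 * 0.350802 = 7.016
L = 72 + 7.016 = 79.0 dB

79.0


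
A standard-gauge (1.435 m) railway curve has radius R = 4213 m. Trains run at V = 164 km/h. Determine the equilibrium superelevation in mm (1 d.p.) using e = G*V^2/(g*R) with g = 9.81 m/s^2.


Convert speed: V = 164 / 3.6 = 45.5556 m/s
Apply formula: e = 1.435 * 45.5556^2 / (9.81 * 4213)
e = 1.435 * 2075.3086 / 41329.53
e = 0.072057 m = 72.1 mm

72.1


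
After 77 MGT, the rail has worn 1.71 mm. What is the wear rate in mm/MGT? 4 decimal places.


Wear rate = total wear / cumulative tonnage
Rate = 1.71 / 77
Rate = 0.0222 mm/MGT

0.0222


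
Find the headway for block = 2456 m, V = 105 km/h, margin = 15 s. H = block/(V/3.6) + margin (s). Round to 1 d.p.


V = 105 / 3.6 = 29.1667 m/s
Block traversal time = 2456 / 29.1667 = 84.2057 s
Headway = 84.2057 + 15
Headway = 99.2 s

99.2


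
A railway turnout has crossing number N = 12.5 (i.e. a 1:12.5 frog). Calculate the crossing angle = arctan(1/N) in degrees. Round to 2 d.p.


1/N = 1/12.5 = 0.08
angle = arctan(0.08) = 0.07983 rad
angle = 0.07983 * 180/pi = 4.57 degrees

4.57


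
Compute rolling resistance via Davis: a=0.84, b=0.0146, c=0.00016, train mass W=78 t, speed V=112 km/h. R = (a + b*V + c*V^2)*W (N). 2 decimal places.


b*V = 0.0146 * 112 = 1.6352
c*V^2 = 0.00016 * 12544 = 2.00704
R_per_t = 0.84 + 1.6352 + 2.00704 = 4.48224 N/t
R_total = 4.48224 * 78 = 349.61 N

349.61


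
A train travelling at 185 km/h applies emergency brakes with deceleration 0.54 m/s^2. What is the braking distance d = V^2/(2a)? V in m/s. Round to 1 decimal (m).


Convert speed: V = 185 / 3.6 = 51.3889 m/s
V^2 = 2640.8179
d = 2640.8179 / (2 * 0.54)
d = 2640.8179 / 1.08
d = 2445.2 m

2445.2


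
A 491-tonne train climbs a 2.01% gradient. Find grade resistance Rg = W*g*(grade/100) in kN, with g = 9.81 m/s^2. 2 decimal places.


Rg = W * 9.81 * grade / 100
Rg = 491 * 9.81 * 2.01 / 100
Rg = 4816.71 * 0.0201
Rg = 96.82 kN

96.82


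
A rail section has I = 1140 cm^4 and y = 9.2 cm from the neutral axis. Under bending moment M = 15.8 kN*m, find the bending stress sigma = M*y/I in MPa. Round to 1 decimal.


Convert units:
M = 15.8 kN*m = 15800000 N*mm
y = 9.2 cm = 92 mm
I = 1140 cm^4 = 11400000 mm^4
sigma = 15800000 * 92 / 11400000
sigma = 127.5 MPa

127.5


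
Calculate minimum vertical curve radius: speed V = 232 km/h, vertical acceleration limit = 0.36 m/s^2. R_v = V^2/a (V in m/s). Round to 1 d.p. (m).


Convert speed: V = 232 / 3.6 = 64.4444 m/s
V^2 = 4153.0864 m^2/s^2
R_v = 4153.0864 / 0.36
R_v = 11536.4 m

11536.4


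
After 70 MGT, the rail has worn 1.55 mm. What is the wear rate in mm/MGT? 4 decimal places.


Wear rate = total wear / cumulative tonnage
Rate = 1.55 / 70
Rate = 0.0221 mm/MGT

0.0221


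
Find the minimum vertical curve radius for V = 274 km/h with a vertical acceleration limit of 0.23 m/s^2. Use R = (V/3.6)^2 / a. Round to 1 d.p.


Convert speed: V = 274 / 3.6 = 76.1111 m/s
V^2 = 5792.9012 m^2/s^2
R_v = 5792.9012 / 0.23
R_v = 25186.5 m

25186.5


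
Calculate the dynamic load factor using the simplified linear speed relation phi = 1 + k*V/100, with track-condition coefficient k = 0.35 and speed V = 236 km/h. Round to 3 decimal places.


phi = 1 + k * V / 100
phi = 1 + 0.35 * 236 / 100
phi = 1 + 0.826
phi = 1.826

1.826


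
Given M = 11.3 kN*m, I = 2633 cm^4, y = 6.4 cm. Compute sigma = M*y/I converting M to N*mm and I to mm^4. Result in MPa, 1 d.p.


Convert units:
M = 11.3 kN*m = 11300000 N*mm
y = 6.4 cm = 64 mm
I = 2633 cm^4 = 26330000 mm^4
sigma = 11300000 * 64 / 26330000
sigma = 27.5 MPa

27.5


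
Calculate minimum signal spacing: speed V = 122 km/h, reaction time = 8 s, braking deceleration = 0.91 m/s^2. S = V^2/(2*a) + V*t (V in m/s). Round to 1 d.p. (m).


V = 122 / 3.6 = 33.8889 m/s
Braking distance = 33.8889^2 / (2*0.91) = 631.0202 m
Sighting distance = 33.8889 * 8 = 271.1111 m
S = 631.0202 + 271.1111 = 902.1 m

902.1


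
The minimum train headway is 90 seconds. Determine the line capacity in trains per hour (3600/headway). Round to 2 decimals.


Capacity = 3600 / headway
Capacity = 3600 / 90
Capacity = 40.00 trains/hour

40.00


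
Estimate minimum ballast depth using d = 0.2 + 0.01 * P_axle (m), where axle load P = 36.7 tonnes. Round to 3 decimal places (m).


d = 0.2 + 0.01 * 36.7
d = 0.2 + 0.367
d = 0.567 m

0.567


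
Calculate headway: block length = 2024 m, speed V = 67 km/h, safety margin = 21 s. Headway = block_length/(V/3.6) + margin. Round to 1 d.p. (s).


V = 67 / 3.6 = 18.6111 m/s
Block traversal time = 2024 / 18.6111 = 108.7522 s
Headway = 108.7522 + 21
Headway = 129.8 s

129.8


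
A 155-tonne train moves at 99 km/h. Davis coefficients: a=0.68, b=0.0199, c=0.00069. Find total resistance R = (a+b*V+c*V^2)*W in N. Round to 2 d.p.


b*V = 0.0199 * 99 = 1.9701
c*V^2 = 0.00069 * 9801 = 6.76269
R_per_t = 0.68 + 1.9701 + 6.76269 = 9.41279 N/t
R_total = 9.41279 * 155 = 1458.98 N

1458.98


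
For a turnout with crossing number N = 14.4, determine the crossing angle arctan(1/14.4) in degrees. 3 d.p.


1/N = 1/14.4 = 0.069444
angle = arctan(0.069444) = 0.069333 rad
angle = 0.069333 * 180/pi = 3.972 degrees

3.972


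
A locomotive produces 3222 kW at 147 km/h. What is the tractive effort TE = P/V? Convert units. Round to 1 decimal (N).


Convert: P = 3222 kW = 3222000 W
V = 147 / 3.6 = 40.8333 m/s
TE = 3222000 / 40.8333
TE = 78906.1 N

78906.1


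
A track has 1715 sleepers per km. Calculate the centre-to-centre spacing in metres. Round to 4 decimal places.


Spacing = 1000 m / number of sleepers
Spacing = 1000 / 1715
Spacing = 0.5831 m

0.5831


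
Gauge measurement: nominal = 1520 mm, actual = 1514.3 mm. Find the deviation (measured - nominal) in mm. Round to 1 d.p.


Deviation = measured - nominal
Deviation = 1514.3 - 1520
Deviation = -5.7 mm

-5.7


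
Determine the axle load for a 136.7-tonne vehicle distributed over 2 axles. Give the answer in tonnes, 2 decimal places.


Load per axle = total weight / number of axles
Load = 136.7 / 2
Load = 68.35 tonnes

68.35


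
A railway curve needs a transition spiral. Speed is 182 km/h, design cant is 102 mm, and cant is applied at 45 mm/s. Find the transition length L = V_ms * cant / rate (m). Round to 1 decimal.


Convert speed: V = 182 / 3.6 = 50.5556 m/s
L = 50.5556 * 102 / 45
L = 5156.6667 / 45
L = 114.6 m

114.6


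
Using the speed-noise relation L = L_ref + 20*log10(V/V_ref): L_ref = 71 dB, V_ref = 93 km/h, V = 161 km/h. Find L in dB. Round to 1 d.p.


V/V_ref = 161 / 93 = 1.731183
log10(1.731183) = 0.238343
20 * 0.238343 = 4.7669
L = 71 + 4.7669 = 75.8 dB

75.8


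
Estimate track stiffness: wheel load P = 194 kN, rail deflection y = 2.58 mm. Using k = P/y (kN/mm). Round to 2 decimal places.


Track stiffness k = P / y
k = 194 / 2.58
k = 75.19 kN/mm

75.19


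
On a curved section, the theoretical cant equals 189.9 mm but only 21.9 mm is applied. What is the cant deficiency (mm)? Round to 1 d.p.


Cant deficiency = equilibrium cant - actual cant
CD = 189.9 - 21.9
CD = 168.0 mm

168.0


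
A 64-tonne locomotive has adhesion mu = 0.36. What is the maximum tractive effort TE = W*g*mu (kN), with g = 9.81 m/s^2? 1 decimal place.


TE_max = W * g * mu
TE_max = 64 * 9.81 * 0.36
TE_max = 627.84 * 0.36
TE_max = 226.0 kN

226.0


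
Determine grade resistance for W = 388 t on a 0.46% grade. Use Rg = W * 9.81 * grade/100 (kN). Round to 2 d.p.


Rg = W * 9.81 * grade / 100
Rg = 388 * 9.81 * 0.46 / 100
Rg = 3806.28 * 0.0046
Rg = 17.51 kN

17.51


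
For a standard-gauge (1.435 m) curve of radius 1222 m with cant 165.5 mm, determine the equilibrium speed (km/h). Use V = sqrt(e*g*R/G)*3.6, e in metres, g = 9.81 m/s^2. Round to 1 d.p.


Convert cant: e = 165.5 mm = 0.1655 m
V_ms = sqrt(0.1655 * 9.81 * 1222 / 1.435)
V_ms = sqrt(1382.567394) = 37.1829 m/s
V = 37.1829 * 3.6 = 133.9 km/h

133.9


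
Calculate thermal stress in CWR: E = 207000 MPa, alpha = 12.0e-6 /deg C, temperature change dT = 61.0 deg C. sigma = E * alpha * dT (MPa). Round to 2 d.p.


sigma = E * alpha * dT
sigma = 207000 * 12.0e-6 * 61.0
sigma = 2.484 * 61.0
sigma = 151.52 MPa

151.52


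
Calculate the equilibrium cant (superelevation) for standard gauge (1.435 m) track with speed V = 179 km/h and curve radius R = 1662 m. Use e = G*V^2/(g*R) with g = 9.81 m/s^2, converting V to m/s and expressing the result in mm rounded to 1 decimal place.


Convert speed: V = 179 / 3.6 = 49.7222 m/s
Apply formula: e = 1.435 * 49.7222^2 / (9.81 * 1662)
e = 1.435 * 2472.2994 / 16304.22
e = 0.217597 m = 217.6 mm

217.6


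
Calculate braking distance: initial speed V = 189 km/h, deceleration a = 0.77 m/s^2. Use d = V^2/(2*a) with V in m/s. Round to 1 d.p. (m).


Convert speed: V = 189 / 3.6 = 52.5 m/s
V^2 = 2756.25
d = 2756.25 / (2 * 0.77)
d = 2756.25 / 1.54
d = 1789.8 m

1789.8


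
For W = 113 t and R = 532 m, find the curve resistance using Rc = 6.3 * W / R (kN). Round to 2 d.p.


Rc = 6.3 * W / R
Rc = 6.3 * 113 / 532
Rc = 711.9 / 532
Rc = 1.34 kN

1.34


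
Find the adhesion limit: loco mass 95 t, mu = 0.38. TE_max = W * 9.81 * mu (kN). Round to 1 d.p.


TE_max = W * g * mu
TE_max = 95 * 9.81 * 0.38
TE_max = 931.95 * 0.38
TE_max = 354.1 kN

354.1


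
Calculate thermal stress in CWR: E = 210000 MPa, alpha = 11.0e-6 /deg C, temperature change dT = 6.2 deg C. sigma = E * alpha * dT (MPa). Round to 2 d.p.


sigma = E * alpha * dT
sigma = 210000 * 11.0e-6 * 6.2
sigma = 2.31 * 6.2
sigma = 14.32 MPa

14.32


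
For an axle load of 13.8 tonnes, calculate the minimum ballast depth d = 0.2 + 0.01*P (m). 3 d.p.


d = 0.2 + 0.01 * 13.8
d = 0.2 + 0.138
d = 0.338 m

0.338


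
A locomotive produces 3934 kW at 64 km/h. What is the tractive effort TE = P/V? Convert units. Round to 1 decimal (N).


Convert: P = 3934 kW = 3934000 W
V = 64 / 3.6 = 17.7778 m/s
TE = 3934000 / 17.7778
TE = 221287.5 N

221287.5


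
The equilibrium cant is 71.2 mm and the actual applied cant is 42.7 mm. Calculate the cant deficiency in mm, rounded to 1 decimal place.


Cant deficiency = equilibrium cant - actual cant
CD = 71.2 - 42.7
CD = 28.5 mm

28.5


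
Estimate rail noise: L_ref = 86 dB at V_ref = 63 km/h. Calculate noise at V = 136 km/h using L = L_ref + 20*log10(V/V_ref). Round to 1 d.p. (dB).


V/V_ref = 136 / 63 = 2.15873
log10(2.15873) = 0.334198
20 * 0.334198 = 6.684
L = 86 + 6.684 = 92.7 dB

92.7


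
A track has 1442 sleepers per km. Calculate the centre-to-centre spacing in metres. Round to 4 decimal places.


Spacing = 1000 m / number of sleepers
Spacing = 1000 / 1442
Spacing = 0.6935 m

0.6935


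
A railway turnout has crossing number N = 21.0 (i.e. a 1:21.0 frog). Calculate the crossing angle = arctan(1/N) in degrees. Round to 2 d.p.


1/N = 1/21.0 = 0.047619
angle = arctan(0.047619) = 0.047583 rad
angle = 0.047583 * 180/pi = 2.73 degrees

2.73


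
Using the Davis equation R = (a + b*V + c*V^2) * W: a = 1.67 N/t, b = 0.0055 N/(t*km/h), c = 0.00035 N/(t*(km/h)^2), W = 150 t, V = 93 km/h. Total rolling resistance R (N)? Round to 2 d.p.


b*V = 0.0055 * 93 = 0.5115
c*V^2 = 0.00035 * 8649 = 3.02715
R_per_t = 1.67 + 0.5115 + 3.02715 = 5.20865 N/t
R_total = 5.20865 * 150 = 781.30 N

781.30


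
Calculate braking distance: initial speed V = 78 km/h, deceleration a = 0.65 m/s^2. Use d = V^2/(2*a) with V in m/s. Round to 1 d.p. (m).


Convert speed: V = 78 / 3.6 = 21.6667 m/s
V^2 = 469.4444
d = 469.4444 / (2 * 0.65)
d = 469.4444 / 1.3
d = 361.1 m

361.1


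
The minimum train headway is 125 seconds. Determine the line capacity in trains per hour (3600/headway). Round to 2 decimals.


Capacity = 3600 / headway
Capacity = 3600 / 125
Capacity = 28.80 trains/hour

28.80
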